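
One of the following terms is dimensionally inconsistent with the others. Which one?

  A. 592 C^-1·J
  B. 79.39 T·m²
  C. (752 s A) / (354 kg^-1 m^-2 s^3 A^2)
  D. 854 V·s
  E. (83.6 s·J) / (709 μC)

A.

In SI base units:
  A. J·C⁻¹ = N·m·(s·A)⁻¹ = kg·m²·s⁻³·A⁻¹
  B. T·m² = Wb·m⁻²·m² = kg·m²·s⁻²·A⁻¹
  C. [s·A] / [kg⁻¹·m⁻²·s³·A²] = kg·m²·s⁻²·A⁻¹
  D. V·s = J·C⁻¹·s = kg·m²·s⁻²·A⁻¹
  E. [kg·m²·s⁻¹] / [s·A] = kg·m²·s⁻²·A⁻¹
All reduce to kg·m²·s⁻²·A⁻¹ except A., which is kg·m²·s⁻³·A⁻¹.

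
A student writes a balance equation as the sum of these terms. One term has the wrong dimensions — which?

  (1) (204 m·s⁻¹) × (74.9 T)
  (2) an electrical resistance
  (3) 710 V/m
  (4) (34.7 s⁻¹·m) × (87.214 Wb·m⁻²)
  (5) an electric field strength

Expand each in SI base units:
  (1) [m·s⁻¹] · [kg·s⁻²·A⁻¹] = kg·m·s⁻³·A⁻¹
  (2) [electrical resistance] = kg·m²·s⁻³·A⁻²
  (3) V·m⁻¹ = J·C⁻¹·m⁻¹ = kg·m·s⁻³·A⁻¹
  (4) [m·s⁻¹] · [kg·s⁻²·A⁻¹] = kg·m·s⁻³·A⁻¹
  (5) [electric field strength] = kg·m·s⁻³·A⁻¹
All reduce to kg·m·s⁻³·A⁻¹ except (2), which is kg·m²·s⁻³·A⁻².

(2)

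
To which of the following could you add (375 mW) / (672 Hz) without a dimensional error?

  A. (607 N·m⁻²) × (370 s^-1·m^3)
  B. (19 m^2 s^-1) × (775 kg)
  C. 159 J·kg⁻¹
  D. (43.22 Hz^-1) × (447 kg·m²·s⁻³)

Reference: [kg·m²·s⁻³] / [s⁻¹] = kg·m²·s⁻².
Each option:
  A. [kg·m⁻¹·s⁻²] · [m³·s⁻¹] = kg·m²·s⁻³
  B. [m²·s⁻¹] · [kg] = kg·m²·s⁻¹
  C. J·kg⁻¹ = N·m·kg⁻¹ = m²·s⁻²
  D. [s] · [kg·m²·s⁻³] = kg·m²·s⁻²  ← same
Only D. matches kg·m²·s⁻².

D.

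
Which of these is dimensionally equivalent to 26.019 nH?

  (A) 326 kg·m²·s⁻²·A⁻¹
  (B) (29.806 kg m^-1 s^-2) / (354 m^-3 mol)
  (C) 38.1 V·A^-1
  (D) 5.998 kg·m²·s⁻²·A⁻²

Reference: H = V·s·A⁻¹ = kg·m²·s⁻²·A⁻².
Each option:
  (A) kg·m²·s⁻²·A⁻¹
  (B) [kg·m⁻¹·s⁻²] / [m⁻³·mol] = kg·m²·s⁻²·mol⁻¹
  (C) V·A⁻¹ = J·C⁻¹·A⁻¹ = kg·m²·s⁻³·A⁻²
  (D) kg·m²·s⁻²·A⁻²  ← same
Only (D) matches kg·m²·s⁻²·A⁻².

(D)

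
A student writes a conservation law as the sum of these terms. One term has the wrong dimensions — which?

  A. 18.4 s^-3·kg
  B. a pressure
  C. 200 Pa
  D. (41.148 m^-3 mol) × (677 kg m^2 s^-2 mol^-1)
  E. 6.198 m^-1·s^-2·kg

Reduce each to base SI dimensions:
  A. kg·s⁻³
  B. [pressure] = kg·m⁻¹·s⁻²
  C. Pa = N·m⁻² = kg·m⁻¹·s⁻²
  D. [m⁻³·mol] · [kg·m²·s⁻²·mol⁻¹] = kg·m⁻¹·s⁻²
  E. kg·m⁻¹·s⁻²
All reduce to kg·m⁻¹·s⁻² except A., which is kg·s⁻³.

A.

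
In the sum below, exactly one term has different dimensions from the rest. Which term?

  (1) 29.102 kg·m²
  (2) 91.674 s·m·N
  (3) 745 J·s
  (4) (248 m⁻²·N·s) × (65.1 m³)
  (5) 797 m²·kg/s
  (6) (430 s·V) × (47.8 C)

Dimensions:
  (1) kg·m²
  (2) N·m·s = kg·m·s⁻²·m·s = kg·m²·s⁻¹
  (3) J·s = N·m·s = kg·m²·s⁻¹
  (4) [kg·m⁻¹·s⁻¹] · [m³] = kg·m²·s⁻¹
  (5) kg·m²·s⁻¹
  (6) [kg·m²·s⁻²·A⁻¹] · [s·A] = kg·m²·s⁻¹
All reduce to kg·m²·s⁻¹ except (1), which is kg·m².

(1)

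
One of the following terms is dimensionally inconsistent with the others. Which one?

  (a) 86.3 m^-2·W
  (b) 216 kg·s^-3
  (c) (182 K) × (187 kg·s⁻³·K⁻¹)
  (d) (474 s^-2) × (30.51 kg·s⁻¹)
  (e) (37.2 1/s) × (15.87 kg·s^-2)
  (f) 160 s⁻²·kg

(f)

Reduce each to base SI dimensions:
  (a) W·m⁻² = J·s⁻¹·m⁻² = kg·s⁻³
  (b) kg·s⁻³
  (c) [K] · [kg·s⁻³·K⁻¹] = kg·s⁻³
  (d) [s⁻²] · [kg·s⁻¹] = kg·s⁻³
  (e) [s⁻¹] · [kg·s⁻²] = kg·s⁻³
  (f) kg·s⁻²
All reduce to kg·s⁻³ except (f), which is kg·s⁻².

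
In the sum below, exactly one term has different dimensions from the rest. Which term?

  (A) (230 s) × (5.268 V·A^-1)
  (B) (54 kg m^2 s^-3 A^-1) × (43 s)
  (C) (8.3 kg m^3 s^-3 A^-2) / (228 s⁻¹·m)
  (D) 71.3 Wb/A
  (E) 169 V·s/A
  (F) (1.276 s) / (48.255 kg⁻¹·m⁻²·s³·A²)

Work out the base dimensions of each:
  (A) [s] · [kg·m²·s⁻³·A⁻²] = kg·m²·s⁻²·A⁻²
  (B) [kg·m²·s⁻³·A⁻¹] · [s] = kg·m²·s⁻²·A⁻¹
  (C) [kg·m³·s⁻³·A⁻²] / [m·s⁻¹] = kg·m²·s⁻²·A⁻²
  (D) Wb·A⁻¹ = V·s·A⁻¹ = kg·m²·s⁻²·A⁻²
  (E) V·s·A⁻¹ = J·C⁻¹·s·A⁻¹ = kg·m²·s⁻²·A⁻²
  (F) [s] / [kg⁻¹·m⁻²·s³·A²] = kg·m²·s⁻²·A⁻²
All reduce to kg·m²·s⁻²·A⁻² except (B), which is kg·m²·s⁻²·A⁻¹.

(B)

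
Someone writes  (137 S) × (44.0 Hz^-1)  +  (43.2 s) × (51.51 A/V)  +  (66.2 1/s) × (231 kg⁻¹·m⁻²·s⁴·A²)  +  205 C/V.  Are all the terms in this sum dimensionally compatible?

No

Reduce each to base SI dimensions:
  (137 S) × (44.0 Hz^-1):  [kg⁻¹·m⁻²·s³·A²] · [s] = kg⁻¹·m⁻²·s⁴·A²
  (43.2 s) × (51.51 A/V):  [s] · [kg⁻¹·m⁻²·s³·A²] = kg⁻¹·m⁻²·s⁴·A²
  (66.2 1/s) × (231 kg⁻¹·m⁻²·s⁴·A²):  [s⁻¹] · [kg⁻¹·m⁻²·s⁴·A²] = kg⁻¹·m⁻²·s³·A²
  205 C/V:  C·V⁻¹ = s·A·(J·C⁻¹)⁻¹ = kg⁻¹·m⁻²·s⁴·A²
The terms do not share a single dimension (kg⁻¹·m⁻²·s³·A² vs kg⁻¹·m⁻²·s⁴·A²).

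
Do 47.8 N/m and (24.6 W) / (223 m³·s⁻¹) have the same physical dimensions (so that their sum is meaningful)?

No

Work out the base dimensions of each:
  47.8 N/m:  N·m⁻¹ = kg·m·s⁻²·m⁻¹ = kg·s⁻²
  (24.6 W) / (223 m³·s⁻¹):  [kg·m²·s⁻³] / [m³·s⁻¹] = kg·m⁻¹·s⁻²
kg·s⁻² ≠ kg·m⁻¹·s⁻², so they cannot be added.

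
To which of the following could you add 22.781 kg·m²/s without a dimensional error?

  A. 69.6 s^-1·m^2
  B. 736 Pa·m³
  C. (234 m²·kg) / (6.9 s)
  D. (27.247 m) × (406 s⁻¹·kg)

Reference: kg·m²·s⁻¹.
Each option:
  A. m²·s⁻¹
  B. Pa·m³ = N·m⁻²·m³ = kg·m²·s⁻²
  C. [kg·m²] / [s] = kg·m²·s⁻¹  ← same
  D. [m] · [kg·s⁻¹] = kg·m·s⁻¹
Only C. matches kg·m²·s⁻¹.

C.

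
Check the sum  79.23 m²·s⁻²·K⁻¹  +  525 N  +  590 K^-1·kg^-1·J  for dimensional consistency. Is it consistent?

Dimensions:
  79.23 m²·s⁻²·K⁻¹:  m²·s⁻²·K⁻¹
  525 N:  N = kg·m·s⁻²
  590 K^-1·kg^-1·J:  J·kg⁻¹·K⁻¹ = N·m·kg⁻¹·K⁻¹ = m²·s⁻²·K⁻¹
The terms do not share a single dimension (kg·m·s⁻² vs m²·s⁻²·K⁻¹).

No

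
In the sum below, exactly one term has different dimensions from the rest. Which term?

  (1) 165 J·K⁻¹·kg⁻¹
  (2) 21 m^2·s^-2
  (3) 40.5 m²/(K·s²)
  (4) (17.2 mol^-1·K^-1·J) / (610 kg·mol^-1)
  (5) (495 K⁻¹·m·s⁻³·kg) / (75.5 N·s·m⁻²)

In SI base units:
  (1) J·kg⁻¹·K⁻¹ = N·m·kg⁻¹·K⁻¹ = m²·s⁻²·K⁻¹
  (2) m²·s⁻²
  (3) m²·s⁻²·K⁻¹
  (4) [kg·m²·s⁻²·K⁻¹·mol⁻¹] / [kg·mol⁻¹] = m²·s⁻²·K⁻¹
  (5) [kg·m·s⁻³·K⁻¹] / [kg·m⁻¹·s⁻¹] = m²·s⁻²·K⁻¹
All reduce to m²·s⁻²·K⁻¹ except (2), which is m²·s⁻².

(2)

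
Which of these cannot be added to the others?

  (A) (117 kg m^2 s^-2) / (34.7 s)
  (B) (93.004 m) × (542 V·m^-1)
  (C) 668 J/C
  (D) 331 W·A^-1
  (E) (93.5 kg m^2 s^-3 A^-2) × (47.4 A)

Reduce each to base SI dimensions:
  (A) [kg·m²·s⁻²] / [s] = kg·m²·s⁻³
  (B) [m] · [kg·m·s⁻³·A⁻¹] = kg·m²·s⁻³·A⁻¹
  (C) J·C⁻¹ = N·m·(s·A)⁻¹ = kg·m²·s⁻³·A⁻¹
  (D) W·A⁻¹ = J·s⁻¹·A⁻¹ = kg·m²·s⁻³·A⁻¹
  (E) [kg·m²·s⁻³·A⁻²] · [A] = kg·m²·s⁻³·A⁻¹
All reduce to kg·m²·s⁻³·A⁻¹ except (A), which is kg·m²·s⁻³.

(A)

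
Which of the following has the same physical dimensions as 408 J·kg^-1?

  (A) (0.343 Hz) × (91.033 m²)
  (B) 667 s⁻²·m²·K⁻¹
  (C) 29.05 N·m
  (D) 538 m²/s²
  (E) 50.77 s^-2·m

Reference: J·kg⁻¹ = N·m·kg⁻¹ = m²·s⁻².
Each option:
  (A) [s⁻¹] · [m²] = m²·s⁻¹
  (B) m²·s⁻²·K⁻¹
  (C) N·m = kg·m·s⁻²·m = kg·m²·s⁻²
  (D) m²·s⁻²  ← same
  (E) m·s⁻²
Only (D) matches m²·s⁻².

(D)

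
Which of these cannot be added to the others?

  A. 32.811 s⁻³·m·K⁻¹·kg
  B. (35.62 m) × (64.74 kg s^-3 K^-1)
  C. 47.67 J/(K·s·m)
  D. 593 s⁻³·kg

D.

Expand each in SI base units:
  A. kg·m·s⁻³·K⁻¹
  B. [m] · [kg·s⁻³·K⁻¹] = kg·m·s⁻³·K⁻¹
  C. J·s⁻¹·m⁻¹·K⁻¹ = N·m·s⁻¹·m⁻¹·K⁻¹ = kg·m·s⁻³·K⁻¹
  D. kg·s⁻³
All reduce to kg·m·s⁻³·K⁻¹ except D., which is kg·s⁻³.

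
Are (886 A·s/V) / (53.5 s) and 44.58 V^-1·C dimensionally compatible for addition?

Reduce each to base SI dimensions:
  (886 A·s/V) / (53.5 s):  [kg⁻¹·m⁻²·s⁴·A²] / [s] = kg⁻¹·m⁻²·s³·A²
  44.58 V^-1·C:  C·V⁻¹ = s·A·(J·C⁻¹)⁻¹ = kg⁻¹·m⁻²·s⁴·A²
kg⁻¹·m⁻²·s³·A² ≠ kg⁻¹·m⁻²·s⁴·A², so they cannot be added.

No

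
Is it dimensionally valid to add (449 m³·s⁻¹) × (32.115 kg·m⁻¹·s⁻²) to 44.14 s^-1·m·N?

Work out the base dimensions of each:
  (449 m³·s⁻¹) × (32.115 kg·m⁻¹·s⁻²):  [m³·s⁻¹] · [kg·m⁻¹·s⁻²] = kg·m²·s⁻³
  44.14 s^-1·m·N:  N·m·s⁻¹ = kg·m·s⁻²·m·s⁻¹ = kg·m²·s⁻³
Both are kg·m²·s⁻³, so they have the same dimensions and can be added.

Yes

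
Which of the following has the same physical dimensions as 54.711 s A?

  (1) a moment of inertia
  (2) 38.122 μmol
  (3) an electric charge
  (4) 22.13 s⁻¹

(3)

Reference: s·A.
Each option:
  (1) [moment of inertia] = kg·m²
  (2) mol
  (3) [electric charge] = s·A  ← same
  (4) s⁻¹
Only (3) matches s·A.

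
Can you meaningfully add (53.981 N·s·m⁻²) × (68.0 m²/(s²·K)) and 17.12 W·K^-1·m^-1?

Yes

Dimensions:
  (53.981 N·s·m⁻²) × (68.0 m²/(s²·K)):  [kg·m⁻¹·s⁻¹] · [m²·s⁻²·K⁻¹] = kg·m·s⁻³·K⁻¹
  17.12 W·K^-1·m^-1:  W·m⁻¹·K⁻¹ = J·s⁻¹·m⁻¹·K⁻¹ = kg·m·s⁻³·K⁻¹
Both are kg·m·s⁻³·K⁻¹, so they have the same dimensions and can be added.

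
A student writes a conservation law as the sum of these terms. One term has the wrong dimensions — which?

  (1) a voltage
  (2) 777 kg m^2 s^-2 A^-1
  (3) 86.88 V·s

(1)

Expand each in SI base units:
  (1) [voltage] = kg·m²·s⁻³·A⁻¹
  (2) kg·m²·s⁻²·A⁻¹
  (3) V·s = J·C⁻¹·s = kg·m²·s⁻²·A⁻¹
All reduce to kg·m²·s⁻²·A⁻¹ except (1), which is kg·m²·s⁻³·A⁻¹.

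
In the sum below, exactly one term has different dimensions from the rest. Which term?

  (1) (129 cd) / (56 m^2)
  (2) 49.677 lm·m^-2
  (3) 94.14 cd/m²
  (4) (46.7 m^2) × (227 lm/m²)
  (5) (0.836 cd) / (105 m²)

Reduce each to base SI dimensions:
  (1) [cd] / [m²] = m⁻²·cd
  (2) lm·m⁻² = cd·m⁻² = m⁻²·cd
  (3) cd·m⁻² = m⁻²·cd
  (4) [m²] · [m⁻²·cd] = cd
  (5) [cd] / [m²] = m⁻²·cd
All reduce to m⁻²·cd except (4), which is cd.

(4)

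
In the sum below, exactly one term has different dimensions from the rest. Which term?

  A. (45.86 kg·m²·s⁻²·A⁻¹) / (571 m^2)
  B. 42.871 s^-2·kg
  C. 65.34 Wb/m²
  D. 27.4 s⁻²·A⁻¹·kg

Reduce each to base SI dimensions:
  A. [kg·m²·s⁻²·A⁻¹] / [m²] = kg·s⁻²·A⁻¹
  B. kg·s⁻²
  C. Wb·m⁻² = V·s·m⁻² = kg·s⁻²·A⁻¹
  D. kg·s⁻²·A⁻¹
All reduce to kg·s⁻²·A⁻¹ except B., which is kg·s⁻².

B.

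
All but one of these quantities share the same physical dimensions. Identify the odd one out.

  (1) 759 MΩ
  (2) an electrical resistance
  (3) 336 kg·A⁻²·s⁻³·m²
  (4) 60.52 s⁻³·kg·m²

(4)

Reduce each to base SI dimensions:
  (1) Ω = V·A⁻¹ = kg·m²·s⁻³·A⁻²
  (2) [electrical resistance] = kg·m²·s⁻³·A⁻²
  (3) kg·m²·s⁻³·A⁻²
  (4) kg·m²·s⁻³
All reduce to kg·m²·s⁻³·A⁻² except (4), which is kg·m²·s⁻³.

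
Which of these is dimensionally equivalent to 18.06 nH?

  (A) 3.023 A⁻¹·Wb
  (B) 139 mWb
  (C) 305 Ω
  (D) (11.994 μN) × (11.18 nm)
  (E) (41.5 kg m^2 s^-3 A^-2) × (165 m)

(A)

Reference: H = V·s·A⁻¹ = kg·m²·s⁻²·A⁻².
Each option:
  (A) Wb·A⁻¹ = V·s·A⁻¹ = kg·m²·s⁻²·A⁻²  ← same
  (B) Wb = V·s = kg·m²·s⁻²·A⁻¹
  (C) Ω = V·A⁻¹ = kg·m²·s⁻³·A⁻²
  (D) [kg·m·s⁻²] · [m] = kg·m²·s⁻²
  (E) [kg·m²·s⁻³·A⁻²] · [m] = kg·m³·s⁻³·A⁻²
Only (A) matches kg·m²·s⁻²·A⁻².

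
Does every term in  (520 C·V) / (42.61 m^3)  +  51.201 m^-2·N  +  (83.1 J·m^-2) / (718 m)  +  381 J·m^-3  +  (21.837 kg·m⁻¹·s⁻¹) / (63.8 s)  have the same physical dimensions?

Dimensions:
  (520 C·V) / (42.61 m^3):  [kg·m²·s⁻²] / [m³] = kg·m⁻¹·s⁻²
  51.201 m^-2·N:  N·m⁻² = kg·m·s⁻²·m⁻² = kg·m⁻¹·s⁻²
  (83.1 J·m^-2) / (718 m):  [kg·s⁻²] / [m] = kg·m⁻¹·s⁻²
  381 J·m^-3:  J·m⁻³ = N·m·m⁻³ = kg·m⁻¹·s⁻²
  (21.837 kg·m⁻¹·s⁻¹) / (63.8 s):  [kg·m⁻¹·s⁻¹] / [s] = kg·m⁻¹·s⁻²
Every term reduces to kg·m⁻¹·s⁻².

Yes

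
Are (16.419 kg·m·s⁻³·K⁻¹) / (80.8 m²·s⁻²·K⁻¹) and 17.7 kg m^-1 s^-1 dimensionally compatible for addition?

In SI base units:
  (16.419 kg·m·s⁻³·K⁻¹) / (80.8 m²·s⁻²·K⁻¹):  [kg·m·s⁻³·K⁻¹] / [m²·s⁻²·K⁻¹] = kg·m⁻¹·s⁻¹
  17.7 kg m^-1 s^-1:  kg·m⁻¹·s⁻¹
Both are kg·m⁻¹·s⁻¹, so they have the same dimensions and can be added.

Yes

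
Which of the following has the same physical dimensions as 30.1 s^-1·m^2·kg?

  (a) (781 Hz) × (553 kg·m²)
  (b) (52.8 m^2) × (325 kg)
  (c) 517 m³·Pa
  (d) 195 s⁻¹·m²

Reference: kg·m²·s⁻¹.
Each option:
  (a) [s⁻¹] · [kg·m²] = kg·m²·s⁻¹  ← same
  (b) [m²] · [kg] = kg·m²
  (c) Pa·m³ = N·m⁻²·m³ = kg·m²·s⁻²
  (d) m²·s⁻¹
Only (a) matches kg·m²·s⁻¹.

(a)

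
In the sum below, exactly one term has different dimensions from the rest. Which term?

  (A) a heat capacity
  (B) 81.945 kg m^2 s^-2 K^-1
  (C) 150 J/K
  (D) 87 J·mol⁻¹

(D)

Reduce each to base SI dimensions:
  (A) [heat capacity] = kg·m²·s⁻²·K⁻¹
  (B) kg·m²·s⁻²·K⁻¹
  (C) J·K⁻¹ = N·m·K⁻¹ = kg·m²·s⁻²·K⁻¹
  (D) J·mol⁻¹ = N·m·mol⁻¹ = kg·m²·s⁻²·mol⁻¹
All reduce to kg·m²·s⁻²·K⁻¹ except (D), which is kg·m²·s⁻²·mol⁻¹.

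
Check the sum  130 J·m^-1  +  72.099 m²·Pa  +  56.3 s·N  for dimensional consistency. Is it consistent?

No

Reduce each to base SI dimensions:
  130 J·m^-1:  J·m⁻¹ = N·m·m⁻¹ = kg·m·s⁻²
  72.099 m²·Pa:  Pa·m² = N·m⁻²·m² = kg·m·s⁻²
  56.3 s·N:  N·s = kg·m·s⁻²·s = kg·m·s⁻¹
The terms do not share a single dimension (kg·m·s⁻² vs kg·m·s⁻¹).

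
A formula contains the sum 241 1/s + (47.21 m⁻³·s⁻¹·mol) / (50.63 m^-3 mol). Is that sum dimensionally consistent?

Yes

Work out the base dimensions of each:
  241 1/s:  s⁻¹
  (47.21 m⁻³·s⁻¹·mol) / (50.63 m^-3 mol):  [m⁻³·s⁻¹·mol] / [m⁻³·mol] = s⁻¹
Both are s⁻¹, so they have the same dimensions and can be added.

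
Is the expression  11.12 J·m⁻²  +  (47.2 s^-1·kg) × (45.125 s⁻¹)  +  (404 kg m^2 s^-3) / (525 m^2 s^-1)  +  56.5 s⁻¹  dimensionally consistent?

No

Expand each in SI base units:
  11.12 J·m⁻²:  J·m⁻² = N·m·m⁻² = kg·s⁻²
  (47.2 s^-1·kg) × (45.125 s⁻¹):  [kg·s⁻¹] · [s⁻¹] = kg·s⁻²
  (404 kg m^2 s^-3) / (525 m^2 s^-1):  [kg·m²·s⁻³] / [m²·s⁻¹] = kg·s⁻²
  56.5 s⁻¹:  s⁻¹
The terms do not share a single dimension (kg·s⁻² vs s⁻¹).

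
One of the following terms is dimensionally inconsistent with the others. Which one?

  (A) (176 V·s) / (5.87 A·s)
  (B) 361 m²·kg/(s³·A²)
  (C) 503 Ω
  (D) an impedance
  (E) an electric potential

(E)

Expand each in SI base units:
  (A) [kg·m²·s⁻²·A⁻¹] / [s·A] = kg·m²·s⁻³·A⁻²
  (B) kg·m²·s⁻³·A⁻²
  (C) Ω = V·A⁻¹ = kg·m²·s⁻³·A⁻²
  (D) [impedance] = kg·m²·s⁻³·A⁻²
  (E) [electric potential] = kg·m²·s⁻³·A⁻¹
All reduce to kg·m²·s⁻³·A⁻² except (E), which is kg·m²·s⁻³·A⁻¹.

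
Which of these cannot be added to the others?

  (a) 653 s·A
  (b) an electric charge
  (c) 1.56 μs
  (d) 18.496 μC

(c)

Dimensions:
  (a) A·s = s·A
  (b) [electric charge] = s·A
  (c) s
  (d) C = s·A
All reduce to s·A except (c), which is s.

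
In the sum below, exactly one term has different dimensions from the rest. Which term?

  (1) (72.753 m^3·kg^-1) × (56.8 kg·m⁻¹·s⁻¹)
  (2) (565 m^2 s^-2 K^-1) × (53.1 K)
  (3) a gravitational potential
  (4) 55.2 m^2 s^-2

(1)

Dimensions:
  (1) [kg⁻¹·m³] · [kg·m⁻¹·s⁻¹] = m²·s⁻¹
  (2) [m²·s⁻²·K⁻¹] · [K] = m²·s⁻²
  (3) [gravitational potential] = m²·s⁻²
  (4) m²·s⁻²
All reduce to m²·s⁻² except (1), which is m²·s⁻¹.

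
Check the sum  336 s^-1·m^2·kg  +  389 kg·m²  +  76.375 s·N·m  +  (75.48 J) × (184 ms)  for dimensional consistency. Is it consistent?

No

Expand each in SI base units:
  336 s^-1·m^2·kg:  kg·m²·s⁻¹
  389 kg·m²:  kg·m²
  76.375 s·N·m:  N·m·s = kg·m·s⁻²·m·s = kg·m²·s⁻¹
  (75.48 J) × (184 ms):  [kg·m²·s⁻²] · [s] = kg·m²·s⁻¹
The terms do not share a single dimension (kg·m² vs kg·m²·s⁻¹).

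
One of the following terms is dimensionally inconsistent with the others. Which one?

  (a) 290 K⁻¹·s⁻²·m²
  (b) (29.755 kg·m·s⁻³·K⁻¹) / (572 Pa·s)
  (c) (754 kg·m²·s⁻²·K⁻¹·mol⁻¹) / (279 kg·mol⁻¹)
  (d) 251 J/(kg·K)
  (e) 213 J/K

(e)

Expand each in SI base units:
  (a) m²·s⁻²·K⁻¹
  (b) [kg·m·s⁻³·K⁻¹] / [kg·m⁻¹·s⁻¹] = m²·s⁻²·K⁻¹
  (c) [kg·m²·s⁻²·K⁻¹·mol⁻¹] / [kg·mol⁻¹] = m²·s⁻²·K⁻¹
  (d) J·kg⁻¹·K⁻¹ = N·m·kg⁻¹·K⁻¹ = m²·s⁻²·K⁻¹
  (e) J·K⁻¹ = N·m·K⁻¹ = kg·m²·s⁻²·K⁻¹
All reduce to m²·s⁻²·K⁻¹ except (e), which is kg·m²·s⁻²·K⁻¹.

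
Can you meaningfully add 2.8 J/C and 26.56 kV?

Yes

Expand each in SI base units:
  2.8 J/C:  J·C⁻¹ = N·m·(s·A)⁻¹ = kg·m²·s⁻³·A⁻¹
  26.56 kV:  V = J·C⁻¹ = kg·m²·s⁻³·A⁻¹
Both are kg·m²·s⁻³·A⁻¹, so they have the same dimensions and can be added.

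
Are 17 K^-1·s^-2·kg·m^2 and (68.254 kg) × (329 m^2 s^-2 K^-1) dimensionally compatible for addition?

Reduce each to base SI dimensions:
  17 K^-1·s^-2·kg·m^2:  kg·m²·s⁻²·K⁻¹
  (68.254 kg) × (329 m^2 s^-2 K^-1):  [kg] · [m²·s⁻²·K⁻¹] = kg·m²·s⁻²·K⁻¹
Both are kg·m²·s⁻²·K⁻¹, so they have the same dimensions and can be added.

Yes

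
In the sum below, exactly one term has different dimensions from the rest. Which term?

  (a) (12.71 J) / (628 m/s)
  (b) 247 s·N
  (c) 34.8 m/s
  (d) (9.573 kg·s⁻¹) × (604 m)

(c)

Dimensions:
  (a) [kg·m²·s⁻²] / [m·s⁻¹] = kg·m·s⁻¹
  (b) N·s = kg·m·s⁻²·s = kg·m·s⁻¹
  (c) m·s⁻¹
  (d) [kg·s⁻¹] · [m] = kg·m·s⁻¹
All reduce to kg·m·s⁻¹ except (c), which is m·s⁻¹.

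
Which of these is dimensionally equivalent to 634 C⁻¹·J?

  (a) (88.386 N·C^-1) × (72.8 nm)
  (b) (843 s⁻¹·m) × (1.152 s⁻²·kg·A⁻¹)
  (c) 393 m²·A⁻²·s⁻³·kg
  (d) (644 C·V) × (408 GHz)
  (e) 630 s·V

Reference: J·C⁻¹ = N·m·(s·A)⁻¹ = kg·m²·s⁻³·A⁻¹.
Each option:
  (a) [kg·m·s⁻³·A⁻¹] · [m] = kg·m²·s⁻³·A⁻¹  ← same
  (b) [m·s⁻¹] · [kg·s⁻²·A⁻¹] = kg·m·s⁻³·A⁻¹
  (c) kg·m²·s⁻³·A⁻²
  (d) [kg·m²·s⁻²] · [s⁻¹] = kg·m²·s⁻³
  (e) V·s = J·C⁻¹·s = kg·m²·s⁻²·A⁻¹
Only (a) matches kg·m²·s⁻³·A⁻¹.

(a)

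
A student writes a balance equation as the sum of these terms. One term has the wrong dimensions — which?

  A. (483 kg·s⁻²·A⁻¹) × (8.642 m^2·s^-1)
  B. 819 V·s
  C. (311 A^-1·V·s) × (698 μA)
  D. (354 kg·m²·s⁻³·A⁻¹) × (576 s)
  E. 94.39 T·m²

Work out the base dimensions of each:
  A. [kg·s⁻²·A⁻¹] · [m²·s⁻¹] = kg·m²·s⁻³·A⁻¹
  B. V·s = J·C⁻¹·s = kg·m²·s⁻²·A⁻¹
  C. [kg·m²·s⁻²·A⁻²] · [A] = kg·m²·s⁻²·A⁻¹
  D. [kg·m²·s⁻³·A⁻¹] · [s] = kg·m²·s⁻²·A⁻¹
  E. T·m² = Wb·m⁻²·m² = kg·m²·s⁻²·A⁻¹
All reduce to kg·m²·s⁻²·A⁻¹ except A., which is kg·m²·s⁻³·A⁻¹.

A.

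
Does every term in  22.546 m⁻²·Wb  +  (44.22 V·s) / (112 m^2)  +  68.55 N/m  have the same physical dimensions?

No

In SI base units:
  22.546 m⁻²·Wb:  Wb·m⁻² = V·s·m⁻² = kg·s⁻²·A⁻¹
  (44.22 V·s) / (112 m^2):  [kg·m²·s⁻²·A⁻¹] / [m²] = kg·s⁻²·A⁻¹
  68.55 N/m:  N·m⁻¹ = kg·m·s⁻²·m⁻¹ = kg·s⁻²
The terms do not share a single dimension (kg·s⁻² vs kg·s⁻²·A⁻¹).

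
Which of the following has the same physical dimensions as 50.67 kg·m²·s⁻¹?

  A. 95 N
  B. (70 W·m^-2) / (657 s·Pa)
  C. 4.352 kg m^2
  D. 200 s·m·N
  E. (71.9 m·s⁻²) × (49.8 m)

D.

Reference: kg·m²·s⁻¹.
Each option:
  A. N = kg·m·s⁻²
  B. [kg·s⁻³] / [kg·m⁻¹·s⁻¹] = m·s⁻²
  C. kg·m²
  D. N·m·s = kg·m·s⁻²·m·s = kg·m²·s⁻¹  ← same
  E. [m·s⁻²] · [m] = m²·s⁻²
Only D. matches kg·m²·s⁻¹.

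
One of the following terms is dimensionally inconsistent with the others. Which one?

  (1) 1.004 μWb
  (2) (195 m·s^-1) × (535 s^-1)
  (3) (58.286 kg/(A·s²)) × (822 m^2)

(2)

In SI base units:
  (1) Wb = V·s = kg·m²·s⁻²·A⁻¹
  (2) [m·s⁻¹] · [s⁻¹] = m·s⁻²
  (3) [kg·s⁻²·A⁻¹] · [m²] = kg·m²·s⁻²·A⁻¹
All reduce to kg·m²·s⁻²·A⁻¹ except (2), which is m·s⁻².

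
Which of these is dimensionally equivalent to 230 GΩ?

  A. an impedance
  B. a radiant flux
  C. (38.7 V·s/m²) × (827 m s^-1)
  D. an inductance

Reference: Ω = V·A⁻¹ = kg·m²·s⁻³·A⁻².
Each option:
  A. [impedance] = kg·m²·s⁻³·A⁻²  ← same
  B. [radiant flux] = kg·m²·s⁻³
  C. [kg·s⁻²·A⁻¹] · [m·s⁻¹] = kg·m·s⁻³·A⁻¹
  D. [inductance] = kg·m²·s⁻²·A⁻²
Only A. matches kg·m²·s⁻³·A⁻².

A.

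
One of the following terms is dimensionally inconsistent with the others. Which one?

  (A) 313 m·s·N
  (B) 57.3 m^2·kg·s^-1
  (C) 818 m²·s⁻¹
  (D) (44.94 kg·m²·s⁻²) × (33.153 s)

In SI base units:
  (A) N·m·s = kg·m·s⁻²·m·s = kg·m²·s⁻¹
  (B) kg·m²·s⁻¹
  (C) m²·s⁻¹
  (D) [kg·m²·s⁻²] · [s] = kg·m²·s⁻¹
All reduce to kg·m²·s⁻¹ except (C), which is m²·s⁻¹.

(C)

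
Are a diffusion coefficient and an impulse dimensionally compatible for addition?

Reduce each to base SI dimensions:
  a diffusion coefficient:  [diffusion coefficient] = m²·s⁻¹
  an impulse:  [impulse] = kg·m·s⁻¹
m²·s⁻¹ ≠ kg·m·s⁻¹, so they cannot be added.

No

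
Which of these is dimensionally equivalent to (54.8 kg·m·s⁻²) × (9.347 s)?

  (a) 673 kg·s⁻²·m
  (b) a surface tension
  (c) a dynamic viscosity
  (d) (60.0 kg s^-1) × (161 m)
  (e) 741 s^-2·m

Reference: [kg·m·s⁻²] · [s] = kg·m·s⁻¹.
Each option:
  (a) kg·m·s⁻²
  (b) [surface tension] = kg·s⁻²
  (c) [dynamic viscosity] = kg·m⁻¹·s⁻¹
  (d) [kg·s⁻¹] · [m] = kg·m·s⁻¹  ← same
  (e) m·s⁻²
Only (d) matches kg·m·s⁻¹.

(d)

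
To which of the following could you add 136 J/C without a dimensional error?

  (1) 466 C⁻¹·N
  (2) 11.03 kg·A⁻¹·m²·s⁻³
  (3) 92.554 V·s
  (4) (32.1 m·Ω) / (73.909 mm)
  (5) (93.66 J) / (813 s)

Reference: J·C⁻¹ = N·m·(s·A)⁻¹ = kg·m²·s⁻³·A⁻¹.
Each option:
  (1) N·C⁻¹ = kg·m·s⁻²·(s·A)⁻¹ = kg·m·s⁻³·A⁻¹
  (2) kg·m²·s⁻³·A⁻¹  ← same
  (3) V·s = J·C⁻¹·s = kg·m²·s⁻²·A⁻¹
  (4) [kg·m³·s⁻³·A⁻²] / [m] = kg·m²·s⁻³·A⁻²
  (5) [kg·m²·s⁻²] / [s] = kg·m²·s⁻³
Only (2) matches kg·m²·s⁻³·A⁻¹.

(2)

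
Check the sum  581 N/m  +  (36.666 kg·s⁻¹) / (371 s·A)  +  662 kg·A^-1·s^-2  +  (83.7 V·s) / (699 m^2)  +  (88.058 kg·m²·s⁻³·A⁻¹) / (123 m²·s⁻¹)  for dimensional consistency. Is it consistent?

No

In SI base units:
  581 N/m:  N·m⁻¹ = kg·m·s⁻²·m⁻¹ = kg·s⁻²
  (36.666 kg·s⁻¹) / (371 s·A):  [kg·s⁻¹] / [s·A] = kg·s⁻²·A⁻¹
  662 kg·A^-1·s^-2:  kg·s⁻²·A⁻¹
  (83.7 V·s) / (699 m^2):  [kg·m²·s⁻²·A⁻¹] / [m²] = kg·s⁻²·A⁻¹
  (88.058 kg·m²·s⁻³·A⁻¹) / (123 m²·s⁻¹):  [kg·m²·s⁻³·A⁻¹] / [m²·s⁻¹] = kg·s⁻²·A⁻¹
The terms do not share a single dimension (kg·s⁻² vs kg·s⁻²·A⁻¹).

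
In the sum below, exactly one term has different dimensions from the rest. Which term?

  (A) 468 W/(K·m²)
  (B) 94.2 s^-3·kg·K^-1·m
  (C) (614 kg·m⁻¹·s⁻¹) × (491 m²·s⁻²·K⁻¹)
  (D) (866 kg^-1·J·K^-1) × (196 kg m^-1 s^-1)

(A)

Work out the base dimensions of each:
  (A) W·m⁻²·K⁻¹ = J·s⁻¹·m⁻²·K⁻¹ = kg·s⁻³·K⁻¹
  (B) kg·m·s⁻³·K⁻¹
  (C) [kg·m⁻¹·s⁻¹] · [m²·s⁻²·K⁻¹] = kg·m·s⁻³·K⁻¹
  (D) [m²·s⁻²·K⁻¹] · [kg·m⁻¹·s⁻¹] = kg·m·s⁻³·K⁻¹
All reduce to kg·m·s⁻³·K⁻¹ except (A), which is kg·s⁻³·K⁻¹.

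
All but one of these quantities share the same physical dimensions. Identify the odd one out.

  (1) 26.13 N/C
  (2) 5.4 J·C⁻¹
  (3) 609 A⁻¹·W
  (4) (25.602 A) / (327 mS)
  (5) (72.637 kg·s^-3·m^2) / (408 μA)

(1)

Dimensions:
  (1) N·C⁻¹ = kg·m·s⁻²·(s·A)⁻¹ = kg·m·s⁻³·A⁻¹
  (2) J·C⁻¹ = N·m·(s·A)⁻¹ = kg·m²·s⁻³·A⁻¹
  (3) W·A⁻¹ = J·s⁻¹·A⁻¹ = kg·m²·s⁻³·A⁻¹
  (4) [A] / [kg⁻¹·m⁻²·s³·A²] = kg·m²·s⁻³·A⁻¹
  (5) [kg·m²·s⁻³] / [A] = kg·m²·s⁻³·A⁻¹
All reduce to kg·m²·s⁻³·A⁻¹ except (1), which is kg·m·s⁻³·A⁻¹.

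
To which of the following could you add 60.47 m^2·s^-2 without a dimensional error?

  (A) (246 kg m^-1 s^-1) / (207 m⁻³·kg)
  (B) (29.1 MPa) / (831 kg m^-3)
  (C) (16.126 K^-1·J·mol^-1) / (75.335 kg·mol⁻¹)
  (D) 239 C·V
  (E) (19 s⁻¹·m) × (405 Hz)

(B)

Reference: m²·s⁻².
Each option:
  (A) [kg·m⁻¹·s⁻¹] / [kg·m⁻³] = m²·s⁻¹
  (B) [kg·m⁻¹·s⁻²] / [kg·m⁻³] = m²·s⁻²  ← same
  (C) [kg·m²·s⁻²·K⁻¹·mol⁻¹] / [kg·mol⁻¹] = m²·s⁻²·K⁻¹
  (D) C·V = s·A·J·C⁻¹ = kg·m²·s⁻²
  (E) [m·s⁻¹] · [s⁻¹] = m·s⁻²
Only (B) matches m²·s⁻².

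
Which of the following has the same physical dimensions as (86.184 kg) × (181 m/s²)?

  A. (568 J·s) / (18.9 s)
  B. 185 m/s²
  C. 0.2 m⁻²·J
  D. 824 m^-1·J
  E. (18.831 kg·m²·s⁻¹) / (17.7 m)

Reference: [kg] · [m·s⁻²] = kg·m·s⁻².
Each option:
  A. [kg·m²·s⁻¹] / [s] = kg·m²·s⁻²
  B. m·s⁻²
  C. J·m⁻² = N·m·m⁻² = kg·s⁻²
  D. J·m⁻¹ = N·m·m⁻¹ = kg·m·s⁻²  ← same
  E. [kg·m²·s⁻¹] / [m] = kg·m·s⁻¹
Only D. matches kg·m·s⁻².

D.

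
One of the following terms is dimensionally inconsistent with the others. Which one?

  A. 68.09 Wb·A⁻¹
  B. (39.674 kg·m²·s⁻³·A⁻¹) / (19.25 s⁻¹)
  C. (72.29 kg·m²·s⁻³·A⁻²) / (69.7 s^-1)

Dimensions:
  A. Wb·A⁻¹ = V·s·A⁻¹ = kg·m²·s⁻²·A⁻²
  B. [kg·m²·s⁻³·A⁻¹] / [s⁻¹] = kg·m²·s⁻²·A⁻¹
  C. [kg·m²·s⁻³·A⁻²] / [s⁻¹] = kg·m²·s⁻²·A⁻²
All reduce to kg·m²·s⁻²·A⁻² except B., which is kg·m²·s⁻²·A⁻¹.

B.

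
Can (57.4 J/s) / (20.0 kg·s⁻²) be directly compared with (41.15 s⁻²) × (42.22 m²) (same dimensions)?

In SI base units:
  (57.4 J/s) / (20.0 kg·s⁻²):  [kg·m²·s⁻³] / [kg·s⁻²] = m²·s⁻¹
  (41.15 s⁻²) × (42.22 m²):  [s⁻²] · [m²] = m²·s⁻²
m²·s⁻¹ ≠ m²·s⁻², so they cannot be added.

No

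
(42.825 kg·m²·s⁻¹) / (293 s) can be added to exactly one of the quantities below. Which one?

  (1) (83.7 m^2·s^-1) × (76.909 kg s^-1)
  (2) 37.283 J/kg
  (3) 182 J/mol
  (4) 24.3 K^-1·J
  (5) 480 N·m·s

Reference: [kg·m²·s⁻¹] / [s] = kg·m²·s⁻².
Each option:
  (1) [m²·s⁻¹] · [kg·s⁻¹] = kg·m²·s⁻²  ← same
  (2) J·kg⁻¹ = N·m·kg⁻¹ = m²·s⁻²
  (3) J·mol⁻¹ = N·m·mol⁻¹ = kg·m²·s⁻²·mol⁻¹
  (4) J·K⁻¹ = N·m·K⁻¹ = kg·m²·s⁻²·K⁻¹
  (5) N·m·s = kg·m·s⁻²·m·s = kg·m²·s⁻¹
Only (1) matches kg·m²·s⁻².

(1)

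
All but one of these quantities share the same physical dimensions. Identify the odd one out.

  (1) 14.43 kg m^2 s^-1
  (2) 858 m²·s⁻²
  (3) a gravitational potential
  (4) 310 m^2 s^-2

Dimensions:
  (1) kg·m²·s⁻¹
  (2) m²·s⁻²
  (3) [gravitational potential] = m²·s⁻²
  (4) m²·s⁻²
All reduce to m²·s⁻² except (1), which is kg·m²·s⁻¹.

(1)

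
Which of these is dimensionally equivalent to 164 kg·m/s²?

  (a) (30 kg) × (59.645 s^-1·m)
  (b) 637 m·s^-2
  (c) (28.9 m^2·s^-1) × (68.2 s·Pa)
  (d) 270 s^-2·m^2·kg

Reference: kg·m·s⁻².
Each option:
  (a) [kg] · [m·s⁻¹] = kg·m·s⁻¹
  (b) m·s⁻²
  (c) [m²·s⁻¹] · [kg·m⁻¹·s⁻¹] = kg·m·s⁻²  ← same
  (d) kg·m²·s⁻²
Only (c) matches kg·m·s⁻².

(c)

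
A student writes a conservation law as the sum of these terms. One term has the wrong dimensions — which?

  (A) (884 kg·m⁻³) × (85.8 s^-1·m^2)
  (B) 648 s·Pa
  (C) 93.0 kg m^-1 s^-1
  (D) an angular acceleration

(D)

Reduce each to base SI dimensions:
  (A) [kg·m⁻³] · [m²·s⁻¹] = kg·m⁻¹·s⁻¹
  (B) Pa·s = N·m⁻²·s = kg·m⁻¹·s⁻¹
  (C) kg·m⁻¹·s⁻¹
  (D) [angular acceleration] = s⁻²
All reduce to kg·m⁻¹·s⁻¹ except (D), which is s⁻².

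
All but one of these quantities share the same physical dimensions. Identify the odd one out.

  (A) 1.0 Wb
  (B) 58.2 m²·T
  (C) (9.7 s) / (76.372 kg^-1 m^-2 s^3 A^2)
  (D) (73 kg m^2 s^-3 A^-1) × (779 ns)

In SI base units:
  (A) Wb = V·s = kg·m²·s⁻²·A⁻¹
  (B) T·m² = Wb·m⁻²·m² = kg·m²·s⁻²·A⁻¹
  (C) [s] / [kg⁻¹·m⁻²·s³·A²] = kg·m²·s⁻²·A⁻²
  (D) [kg·m²·s⁻³·A⁻¹] · [s] = kg·m²·s⁻²·A⁻¹
All reduce to kg·m²·s⁻²·A⁻¹ except (C), which is kg·m²·s⁻²·A⁻².

(C)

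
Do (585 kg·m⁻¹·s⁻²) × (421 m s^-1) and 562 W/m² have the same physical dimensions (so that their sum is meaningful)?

Dimensions:
  (585 kg·m⁻¹·s⁻²) × (421 m s^-1):  [kg·m⁻¹·s⁻²] · [m·s⁻¹] = kg·s⁻³
  562 W/m²:  W·m⁻² = J·s⁻¹·m⁻² = kg·s⁻³
Both are kg·s⁻³, so they have the same dimensions and can be added.

Yes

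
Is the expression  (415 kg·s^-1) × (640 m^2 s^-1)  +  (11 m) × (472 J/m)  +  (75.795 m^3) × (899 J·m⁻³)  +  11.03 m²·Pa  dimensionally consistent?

Dimensions:
  (415 kg·s^-1) × (640 m^2 s^-1):  [kg·s⁻¹] · [m²·s⁻¹] = kg·m²·s⁻²
  (11 m) × (472 J/m):  [m] · [kg·m·s⁻²] = kg·m²·s⁻²
  (75.795 m^3) × (899 J·m⁻³):  [m³] · [kg·m⁻¹·s⁻²] = kg·m²·s⁻²
  11.03 m²·Pa:  Pa·m² = N·m⁻²·m² = kg·m·s⁻²
The terms do not share a single dimension (kg·m²·s⁻² vs kg·m·s⁻²).

No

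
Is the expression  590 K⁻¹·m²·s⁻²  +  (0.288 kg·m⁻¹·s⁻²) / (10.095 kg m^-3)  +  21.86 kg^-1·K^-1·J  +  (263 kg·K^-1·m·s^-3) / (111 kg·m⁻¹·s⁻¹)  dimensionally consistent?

Reduce each to base SI dimensions:
  590 K⁻¹·m²·s⁻²:  m²·s⁻²·K⁻¹
  (0.288 kg·m⁻¹·s⁻²) / (10.095 kg m^-3):  [kg·m⁻¹·s⁻²] / [kg·m⁻³] = m²·s⁻²
  21.86 kg^-1·K^-1·J:  J·kg⁻¹·K⁻¹ = N·m·kg⁻¹·K⁻¹ = m²·s⁻²·K⁻¹
  (263 kg·K^-1·m·s^-3) / (111 kg·m⁻¹·s⁻¹):  [kg·m·s⁻³·K⁻¹] / [kg·m⁻¹·s⁻¹] = m²·s⁻²·K⁻¹
The terms do not share a single dimension (m²·s⁻² vs m²·s⁻²·K⁻¹).

No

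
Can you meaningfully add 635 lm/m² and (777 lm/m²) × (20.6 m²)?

Expand each in SI base units:
  635 lm/m²:  lm·m⁻² = cd·m⁻² = m⁻²·cd
  (777 lm/m²) × (20.6 m²):  [m⁻²·cd] · [m²] = cd
m⁻²·cd ≠ cd, so they cannot be added.

No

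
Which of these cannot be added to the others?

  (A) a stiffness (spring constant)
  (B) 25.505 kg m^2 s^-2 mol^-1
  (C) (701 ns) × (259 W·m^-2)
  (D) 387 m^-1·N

(B)

In SI base units:
  (A) [stiffness (spring constant)] = kg·s⁻²
  (B) kg·m²·s⁻²·mol⁻¹
  (C) [s] · [kg·s⁻³] = kg·s⁻²
  (D) N·m⁻¹ = kg·m·s⁻²·m⁻¹ = kg·s⁻²
All reduce to kg·s⁻² except (B), which is kg·m²·s⁻²·mol⁻¹.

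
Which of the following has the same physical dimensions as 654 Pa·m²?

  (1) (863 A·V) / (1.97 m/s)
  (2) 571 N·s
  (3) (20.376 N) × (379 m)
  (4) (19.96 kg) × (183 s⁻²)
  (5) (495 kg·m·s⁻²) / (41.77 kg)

Reference: Pa·m² = N·m⁻²·m² = kg·m·s⁻².
Each option:
  (1) [kg·m²·s⁻³] / [m·s⁻¹] = kg·m·s⁻²  ← same
  (2) N·s = kg·m·s⁻²·s = kg·m·s⁻¹
  (3) [kg·m·s⁻²] · [m] = kg·m²·s⁻²
  (4) [kg] · [s⁻²] = kg·s⁻²
  (5) [kg·m·s⁻²] / [kg] = m·s⁻²
Only (1) matches kg·m·s⁻².

(1)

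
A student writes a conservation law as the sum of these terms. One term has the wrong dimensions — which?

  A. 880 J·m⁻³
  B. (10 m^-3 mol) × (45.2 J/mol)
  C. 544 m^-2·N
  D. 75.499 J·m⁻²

D.

Work out the base dimensions of each:
  A. J·m⁻³ = N·m·m⁻³ = kg·m⁻¹·s⁻²
  B. [m⁻³·mol] · [kg·m²·s⁻²·mol⁻¹] = kg·m⁻¹·s⁻²
  C. N·m⁻² = kg·m·s⁻²·m⁻² = kg·m⁻¹·s⁻²
  D. J·m⁻² = N·m·m⁻² = kg·s⁻²
All reduce to kg·m⁻¹·s⁻² except D., which is kg·s⁻².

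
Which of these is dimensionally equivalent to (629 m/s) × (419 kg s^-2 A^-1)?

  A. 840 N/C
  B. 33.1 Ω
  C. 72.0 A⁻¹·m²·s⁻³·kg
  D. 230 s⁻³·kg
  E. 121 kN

A.

Reference: [m·s⁻¹] · [kg·s⁻²·A⁻¹] = kg·m·s⁻³·A⁻¹.
Each option:
  A. N·C⁻¹ = kg·m·s⁻²·(s·A)⁻¹ = kg·m·s⁻³·A⁻¹  ← same
  B. Ω = V·A⁻¹ = kg·m²·s⁻³·A⁻²
  C. kg·m²·s⁻³·A⁻¹
  D. kg·s⁻³
  E. N = kg·m·s⁻²
Only A. matches kg·m·s⁻³·A⁻¹.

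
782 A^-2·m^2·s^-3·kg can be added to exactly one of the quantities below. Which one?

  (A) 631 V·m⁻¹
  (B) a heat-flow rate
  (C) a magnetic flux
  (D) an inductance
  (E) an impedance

Reference: kg·m²·s⁻³·A⁻².
Each option:
  (A) V·m⁻¹ = J·C⁻¹·m⁻¹ = kg·m·s⁻³·A⁻¹
  (B) [heat-flow rate] = kg·m²·s⁻³
  (C) [magnetic flux] = kg·m²·s⁻²·A⁻¹
  (D) [inductance] = kg·m²·s⁻²·A⁻²
  (E) [impedance] = kg·m²·s⁻³·A⁻²  ← same
Only (E) matches kg·m²·s⁻³·A⁻².

(E)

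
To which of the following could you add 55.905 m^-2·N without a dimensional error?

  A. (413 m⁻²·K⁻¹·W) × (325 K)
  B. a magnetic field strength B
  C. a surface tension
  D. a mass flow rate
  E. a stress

Reference: N·m⁻² = kg·m·s⁻²·m⁻² = kg·m⁻¹·s⁻².
Each option:
  A. [kg·s⁻³·K⁻¹] · [K] = kg·s⁻³
  B. [magnetic field strength B] = kg·s⁻²·A⁻¹
  C. [surface tension] = kg·s⁻²
  D. [mass flow rate] = kg·s⁻¹
  E. [stress] = kg·m⁻¹·s⁻²  ← same
Only E. matches kg·m⁻¹·s⁻².

E.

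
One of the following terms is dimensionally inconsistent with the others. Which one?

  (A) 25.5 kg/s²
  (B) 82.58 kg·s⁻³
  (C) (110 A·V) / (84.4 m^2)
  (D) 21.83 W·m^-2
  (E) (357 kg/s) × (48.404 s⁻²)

Work out the base dimensions of each:
  (A) kg·s⁻²
  (B) kg·s⁻³
  (C) [kg·m²·s⁻³] / [m²] = kg·s⁻³
  (D) W·m⁻² = J·s⁻¹·m⁻² = kg·s⁻³
  (E) [kg·s⁻¹] · [s⁻²] = kg·s⁻³
All reduce to kg·s⁻³ except (A), which is kg·s⁻².

(A)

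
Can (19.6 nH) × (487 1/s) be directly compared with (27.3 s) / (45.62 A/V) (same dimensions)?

No

Reduce each to base SI dimensions:
  (19.6 nH) × (487 1/s):  [kg·m²·s⁻²·A⁻²] · [s⁻¹] = kg·m²·s⁻³·A⁻²
  (27.3 s) / (45.62 A/V):  [s] / [kg⁻¹·m⁻²·s³·A²] = kg·m²·s⁻²·A⁻²
kg·m²·s⁻³·A⁻² ≠ kg·m²·s⁻²·A⁻², so they cannot be added.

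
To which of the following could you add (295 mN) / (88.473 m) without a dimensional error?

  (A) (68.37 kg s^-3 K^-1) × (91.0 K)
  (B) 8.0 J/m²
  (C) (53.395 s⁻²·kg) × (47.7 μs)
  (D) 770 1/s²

(B)

Reference: [kg·m·s⁻²] / [m] = kg·s⁻².
Each option:
  (A) [kg·s⁻³·K⁻¹] · [K] = kg·s⁻³
  (B) J·m⁻² = N·m·m⁻² = kg·s⁻²  ← same
  (C) [kg·s⁻²] · [s] = kg·s⁻¹
  (D) s⁻²
Only (B) matches kg·s⁻².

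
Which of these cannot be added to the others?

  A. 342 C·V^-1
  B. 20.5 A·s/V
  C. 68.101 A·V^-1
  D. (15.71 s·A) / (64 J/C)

C.

Dimensions:
  A. C·V⁻¹ = s·A·(J·C⁻¹)⁻¹ = kg⁻¹·m⁻²·s⁴·A²
  B. A·s·V⁻¹ = A·s·(J·C⁻¹)⁻¹ = kg⁻¹·m⁻²·s⁴·A²
  C. A·V⁻¹ = A·(J·C⁻¹)⁻¹ = kg⁻¹·m⁻²·s³·A²
  D. [s·A] / [kg·m²·s⁻³·A⁻¹] = kg⁻¹·m⁻²·s⁴·A²
All reduce to kg⁻¹·m⁻²·s⁴·A² except C., which is kg⁻¹·m⁻²·s³·A².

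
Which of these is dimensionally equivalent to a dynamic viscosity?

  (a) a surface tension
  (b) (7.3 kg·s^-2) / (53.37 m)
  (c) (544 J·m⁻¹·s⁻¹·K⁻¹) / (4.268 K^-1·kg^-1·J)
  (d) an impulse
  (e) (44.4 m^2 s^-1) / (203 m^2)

Reference: [dynamic viscosity] = kg·m⁻¹·s⁻¹.
Each option:
  (a) [surface tension] = kg·s⁻²
  (b) [kg·s⁻²] / [m] = kg·m⁻¹·s⁻²
  (c) [kg·m·s⁻³·K⁻¹] / [m²·s⁻²·K⁻¹] = kg·m⁻¹·s⁻¹  ← same
  (d) [impulse] = kg·m·s⁻¹
  (e) [m²·s⁻¹] / [m²] = s⁻¹
Only (c) matches kg·m⁻¹·s⁻¹.

(c)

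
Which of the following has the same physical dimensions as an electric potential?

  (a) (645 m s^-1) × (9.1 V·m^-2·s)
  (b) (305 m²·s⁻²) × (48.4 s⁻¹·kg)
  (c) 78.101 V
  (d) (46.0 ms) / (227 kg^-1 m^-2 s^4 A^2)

(c)

Reference: [electric potential] = kg·m²·s⁻³·A⁻¹.
Each option:
  (a) [m·s⁻¹] · [kg·s⁻²·A⁻¹] = kg·m·s⁻³·A⁻¹
  (b) [m²·s⁻²] · [kg·s⁻¹] = kg·m²·s⁻³
  (c) V = J·C⁻¹ = kg·m²·s⁻³·A⁻¹  ← same
  (d) [s] / [kg⁻¹·m⁻²·s⁴·A²] = kg·m²·s⁻³·A⁻²
Only (c) matches kg·m²·s⁻³·A⁻¹.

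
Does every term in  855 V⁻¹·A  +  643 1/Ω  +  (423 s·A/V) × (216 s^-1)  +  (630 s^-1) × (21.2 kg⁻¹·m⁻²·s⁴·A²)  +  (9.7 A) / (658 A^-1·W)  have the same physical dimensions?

In SI base units:
  855 V⁻¹·A:  A·V⁻¹ = A·(J·C⁻¹)⁻¹ = kg⁻¹·m⁻²·s³·A²
  643 1/Ω:  Ω⁻¹ = (V·A⁻¹)⁻¹ = kg⁻¹·m⁻²·s³·A²
  (423 s·A/V) × (216 s^-1):  [kg⁻¹·m⁻²·s⁴·A²] · [s⁻¹] = kg⁻¹·m⁻²·s³·A²
  (630 s^-1) × (21.2 kg⁻¹·m⁻²·s⁴·A²):  [s⁻¹] · [kg⁻¹·m⁻²·s⁴·A²] = kg⁻¹·m⁻²·s³·A²
  (9.7 A) / (658 A^-1·W):  [A] / [kg·m²·s⁻³·A⁻¹] = kg⁻¹·m⁻²·s³·A²
Every term reduces to kg⁻¹·m⁻²·s³·A².

Yes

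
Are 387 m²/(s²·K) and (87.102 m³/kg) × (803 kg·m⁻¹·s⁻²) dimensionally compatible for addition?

Expand each in SI base units:
  387 m²/(s²·K):  m²·s⁻²·K⁻¹
  (87.102 m³/kg) × (803 kg·m⁻¹·s⁻²):  [kg⁻¹·m³] · [kg·m⁻¹·s⁻²] = m²·s⁻²
m²·s⁻²·K⁻¹ ≠ m²·s⁻², so they cannot be added.

No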